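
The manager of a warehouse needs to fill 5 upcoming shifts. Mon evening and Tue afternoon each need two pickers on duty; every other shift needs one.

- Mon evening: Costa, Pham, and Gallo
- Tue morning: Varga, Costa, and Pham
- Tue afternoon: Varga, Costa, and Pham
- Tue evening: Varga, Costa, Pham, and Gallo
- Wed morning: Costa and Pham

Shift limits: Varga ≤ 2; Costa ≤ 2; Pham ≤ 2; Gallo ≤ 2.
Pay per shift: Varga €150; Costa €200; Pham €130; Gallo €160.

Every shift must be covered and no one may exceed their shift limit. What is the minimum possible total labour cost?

€1080

Picking the cheapest available picker for each shift independently would cost €960, but that ignores the shift limits.
An optimal schedule: Mon evening→Pham+Gallo, Tue morning→Varga, Tue afternoon→Varga+Costa, Tue evening→Gallo, Wed morning→Pham.
Total: 130 + 160 + 150 + 150 + 200 + 160 + 130 = €1080.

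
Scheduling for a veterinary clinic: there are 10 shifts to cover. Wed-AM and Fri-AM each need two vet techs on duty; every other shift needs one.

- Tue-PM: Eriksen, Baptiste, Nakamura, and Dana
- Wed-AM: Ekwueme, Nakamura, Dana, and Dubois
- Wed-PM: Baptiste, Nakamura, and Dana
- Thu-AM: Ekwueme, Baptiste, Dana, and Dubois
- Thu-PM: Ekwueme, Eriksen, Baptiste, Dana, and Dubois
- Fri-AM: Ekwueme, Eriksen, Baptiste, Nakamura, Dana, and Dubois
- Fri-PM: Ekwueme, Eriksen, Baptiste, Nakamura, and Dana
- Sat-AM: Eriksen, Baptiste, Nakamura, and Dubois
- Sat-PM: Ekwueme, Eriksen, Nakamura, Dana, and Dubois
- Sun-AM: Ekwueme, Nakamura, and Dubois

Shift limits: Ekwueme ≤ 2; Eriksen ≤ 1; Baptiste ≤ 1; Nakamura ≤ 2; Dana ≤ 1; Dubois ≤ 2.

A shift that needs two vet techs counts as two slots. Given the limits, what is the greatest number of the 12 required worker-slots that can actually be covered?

9

Total capacity across all vet techs is 2+1+1+2+1+2 = 9, and 12 slots are needed, so at most 9 can be filled.
An assignment achieving 9: Tue-PM→Eriksen, Wed-AM→Ekwueme+Nakamura, Wed-PM→Baptiste, Thu-AM→Dana, Thu-PM→Dubois, Sat-AM→Nakamura, Sat-PM→Dubois, Sun-AM→Ekwueme.
Loads: Ekwueme 2/2, Eriksen 1/1, Baptiste 1/1, Nakamura 2/2, Dana 1/1, Dubois 2/2.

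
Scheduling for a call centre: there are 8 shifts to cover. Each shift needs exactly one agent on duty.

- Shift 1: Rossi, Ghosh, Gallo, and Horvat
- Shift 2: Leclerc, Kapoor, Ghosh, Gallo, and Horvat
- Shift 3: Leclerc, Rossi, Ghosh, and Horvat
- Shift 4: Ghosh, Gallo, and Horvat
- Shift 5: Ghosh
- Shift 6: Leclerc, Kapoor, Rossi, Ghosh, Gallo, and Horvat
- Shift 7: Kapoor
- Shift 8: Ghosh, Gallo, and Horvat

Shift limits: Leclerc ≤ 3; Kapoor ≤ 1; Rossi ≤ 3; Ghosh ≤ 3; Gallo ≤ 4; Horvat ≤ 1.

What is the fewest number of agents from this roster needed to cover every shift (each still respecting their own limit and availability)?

3

8 slots to fill and no one can take more than 4, so at least ⌈8/4⌉ = 2 agents are needed.
Any 2 agents together have capacity at most 4+3 = 7 < 8 slots, so 2 can never suffice.
Kapoor, Ghosh, and Gallo alone can cover everything: Shift 1→Ghosh, Shift 2→Gallo, Shift 3→Ghosh, Shift 4→Gallo, Shift 5→Ghosh, Shift 6→Gallo, Shift 7→Kapoor, Shift 8→Gallo.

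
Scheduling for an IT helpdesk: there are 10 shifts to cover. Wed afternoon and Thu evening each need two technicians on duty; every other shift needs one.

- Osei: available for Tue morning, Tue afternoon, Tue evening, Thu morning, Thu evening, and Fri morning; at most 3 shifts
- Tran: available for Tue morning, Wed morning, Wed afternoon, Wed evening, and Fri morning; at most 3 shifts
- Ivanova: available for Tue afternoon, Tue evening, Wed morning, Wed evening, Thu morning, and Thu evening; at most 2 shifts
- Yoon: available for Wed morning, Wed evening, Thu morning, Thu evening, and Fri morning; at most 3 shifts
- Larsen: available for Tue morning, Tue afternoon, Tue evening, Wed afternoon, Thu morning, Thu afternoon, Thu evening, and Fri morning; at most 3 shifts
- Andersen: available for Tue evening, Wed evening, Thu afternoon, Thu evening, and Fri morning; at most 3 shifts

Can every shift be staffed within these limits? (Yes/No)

Yes

Wed afternoon can only be covered by Tran and Larsen, so that assignment is forced.
One valid schedule: Tue morning→Osei, Tue afternoon→Osei, Tue evening→Osei, Wed morning→Tran, Wed afternoon→Tran+Larsen, Wed evening→Tran, Thu morning→Ivanova, Thu afternoon→Larsen, Thu evening→Ivanova+Yoon, Fri morning→Yoon.
Loads: Osei 3/3, Tran 3/3, Ivanova 2/2, Yoon 2/3, Larsen 2/3, Andersen 0/3 — all within limits.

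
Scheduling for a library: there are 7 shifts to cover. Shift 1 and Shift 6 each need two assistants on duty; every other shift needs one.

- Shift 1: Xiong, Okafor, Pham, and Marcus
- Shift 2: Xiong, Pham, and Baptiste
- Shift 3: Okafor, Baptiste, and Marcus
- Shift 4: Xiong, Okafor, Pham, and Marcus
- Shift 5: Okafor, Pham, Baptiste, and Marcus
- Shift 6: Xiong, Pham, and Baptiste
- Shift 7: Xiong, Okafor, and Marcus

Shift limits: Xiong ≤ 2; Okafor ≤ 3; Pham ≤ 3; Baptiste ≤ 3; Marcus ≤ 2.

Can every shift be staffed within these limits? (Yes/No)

Yes

One valid schedule: Shift 1→Pham+Marcus, Shift 2→Xiong, Shift 3→Okafor, Shift 4→Okafor, Shift 5→Pham, Shift 6→Xiong+Pham, Shift 7→Okafor.
Loads: Xiong 2/2, Okafor 3/3, Pham 3/3, Baptiste 0/3, Marcus 1/2 — all within limits.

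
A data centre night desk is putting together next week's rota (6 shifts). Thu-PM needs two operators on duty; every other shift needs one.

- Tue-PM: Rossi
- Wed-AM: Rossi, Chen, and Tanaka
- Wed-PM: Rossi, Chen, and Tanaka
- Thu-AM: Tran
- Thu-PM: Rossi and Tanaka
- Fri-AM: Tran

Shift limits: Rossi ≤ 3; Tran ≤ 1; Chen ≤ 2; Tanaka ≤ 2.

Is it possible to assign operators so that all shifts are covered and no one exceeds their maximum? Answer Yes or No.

No

Total capacity is 8 and 7 slots are needed, so capacity alone doesn't rule it out.
Shifts {Thu-AM, Fri-AM} need 2 worker-slots in total, but the operators available for any of those shifts (Tran) can supply at most 1 among them. So no valid schedule exists.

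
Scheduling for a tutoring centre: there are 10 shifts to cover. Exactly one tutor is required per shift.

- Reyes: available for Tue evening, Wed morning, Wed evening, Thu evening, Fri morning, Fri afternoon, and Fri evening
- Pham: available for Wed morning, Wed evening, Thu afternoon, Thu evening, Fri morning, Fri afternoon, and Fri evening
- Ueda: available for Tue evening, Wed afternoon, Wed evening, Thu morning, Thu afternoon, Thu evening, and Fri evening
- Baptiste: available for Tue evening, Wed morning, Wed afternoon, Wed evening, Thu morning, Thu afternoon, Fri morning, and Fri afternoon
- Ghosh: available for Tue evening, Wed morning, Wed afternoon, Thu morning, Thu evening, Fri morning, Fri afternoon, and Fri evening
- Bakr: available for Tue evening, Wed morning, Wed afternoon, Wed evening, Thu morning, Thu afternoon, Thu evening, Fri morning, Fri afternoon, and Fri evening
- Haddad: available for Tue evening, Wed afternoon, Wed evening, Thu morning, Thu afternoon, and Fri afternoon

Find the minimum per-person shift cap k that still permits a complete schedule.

With 7 tutors and 10 worker-slots to fill, someone must work at least ⌈10/7⌉ = 2 shifts, so k ≥ 2.
k = 2 works: Tue evening→Baptiste, Wed morning→Reyes, Wed afternoon→Ueda, Wed evening→Baptiste, Thu morning→Ueda, Thu afternoon→Pham, Thu evening→Reyes, Fri morning→Pham, Fri afternoon→Ghosh, Fri evening→Ghosh.
Loads: Reyes 2, Pham 2, Ueda 2, Baptiste 2, Ghosh 2, Bakr 0, Haddad 0 — all ≤ 2.

2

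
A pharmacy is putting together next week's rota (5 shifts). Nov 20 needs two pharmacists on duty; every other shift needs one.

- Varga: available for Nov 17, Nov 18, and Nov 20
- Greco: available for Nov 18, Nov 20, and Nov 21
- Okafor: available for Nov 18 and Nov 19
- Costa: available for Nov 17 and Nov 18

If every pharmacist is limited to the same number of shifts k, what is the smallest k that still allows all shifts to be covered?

2

With 4 pharmacists and 6 worker-slots to fill, someone must work at least ⌈6/4⌉ = 2 shifts, so k ≥ 2.
k = 2 works: Nov 17→Varga, Nov 18→Okafor, Nov 19→Okafor, Nov 20→Varga+Greco, Nov 21→Greco.
Loads: Varga 2, Greco 2, Okafor 2, Costa 0 — all ≤ 2.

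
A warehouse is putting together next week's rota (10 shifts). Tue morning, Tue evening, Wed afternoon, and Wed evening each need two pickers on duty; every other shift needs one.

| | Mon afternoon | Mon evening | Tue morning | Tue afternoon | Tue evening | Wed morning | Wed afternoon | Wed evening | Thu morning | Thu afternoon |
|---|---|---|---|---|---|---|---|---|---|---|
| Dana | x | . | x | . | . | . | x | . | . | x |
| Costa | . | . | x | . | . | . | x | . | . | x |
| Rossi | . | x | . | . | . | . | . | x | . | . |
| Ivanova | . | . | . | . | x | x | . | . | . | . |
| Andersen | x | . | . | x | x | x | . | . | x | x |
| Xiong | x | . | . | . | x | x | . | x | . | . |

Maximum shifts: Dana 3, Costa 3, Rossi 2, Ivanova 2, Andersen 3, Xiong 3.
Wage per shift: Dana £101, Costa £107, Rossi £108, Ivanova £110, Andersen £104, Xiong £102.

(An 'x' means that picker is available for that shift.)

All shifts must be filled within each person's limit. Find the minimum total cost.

Mon evening can only be covered by Rossi, so that assignment is forced.
Tue morning can only be covered by Dana and Costa, so that assignment is forced.
Tue afternoon can only be covered by Andersen, so that assignment is forced.
Picking the cheapest available picker for each shift independently would cost £1452, but that ignores the shift limits.
An optimal schedule: Mon afternoon→Dana, Mon evening→Rossi, Tue morning→Dana+Costa, Tue afternoon→Andersen, Tue evening→Xiong+Andersen, Wed morning→Xiong, Wed afternoon→Dana+Costa, Wed evening→Xiong+Rossi, Thu morning→Andersen, Thu afternoon→Costa.
Total: 101 + 108 + 101 + 107 + 104 + 102 + 104 + 102 + 101 + 107 + 102 + 108 + 104 + 107 = £1458.

£1458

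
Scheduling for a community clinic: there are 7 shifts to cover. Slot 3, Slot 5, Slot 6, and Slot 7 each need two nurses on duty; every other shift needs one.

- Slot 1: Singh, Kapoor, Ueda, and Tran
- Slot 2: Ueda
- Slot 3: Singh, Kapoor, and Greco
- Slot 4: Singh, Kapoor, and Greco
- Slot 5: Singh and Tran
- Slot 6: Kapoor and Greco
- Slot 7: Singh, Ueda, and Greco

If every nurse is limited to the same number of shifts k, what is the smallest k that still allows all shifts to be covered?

3

With 5 nurses and 11 worker-slots to fill, someone must work at least ⌈11/5⌉ = 3 shifts, so k ≥ 3.
k = 3 works: Slot 1→Kapoor, Slot 2→Ueda, Slot 3→Singh+Kapoor, Slot 4→Singh, Slot 5→Singh+Tran, Slot 6→Kapoor+Greco, Slot 7→Ueda+Greco.
Loads: Singh 3, Kapoor 3, Ueda 2, Tran 1, Greco 2 — all ≤ 3.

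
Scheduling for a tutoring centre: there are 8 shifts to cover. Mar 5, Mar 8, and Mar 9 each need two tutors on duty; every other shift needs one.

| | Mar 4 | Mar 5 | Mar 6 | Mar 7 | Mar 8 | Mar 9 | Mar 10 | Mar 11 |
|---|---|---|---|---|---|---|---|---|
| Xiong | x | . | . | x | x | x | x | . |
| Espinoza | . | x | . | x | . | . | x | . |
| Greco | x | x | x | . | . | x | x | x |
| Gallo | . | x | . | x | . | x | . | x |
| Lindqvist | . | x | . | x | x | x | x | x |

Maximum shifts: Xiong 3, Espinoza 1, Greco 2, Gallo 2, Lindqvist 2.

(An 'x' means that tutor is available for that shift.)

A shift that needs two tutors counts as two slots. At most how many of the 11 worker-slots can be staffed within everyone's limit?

10

Total capacity across all tutors is 3+1+2+2+2 = 10, and 11 slots are needed, so at most 10 can be filled.
An assignment achieving 10: Mar 4→Xiong, Mar 5→Espinoza+Gallo, Mar 6→Greco, Mar 7→Xiong, Mar 8→Xiong+Lindqvist, Mar 9→Gallo+Lindqvist, Mar 11→Greco.
Loads: Xiong 3/3, Espinoza 1/1, Greco 2/2, Gallo 2/2, Lindqvist 2/2.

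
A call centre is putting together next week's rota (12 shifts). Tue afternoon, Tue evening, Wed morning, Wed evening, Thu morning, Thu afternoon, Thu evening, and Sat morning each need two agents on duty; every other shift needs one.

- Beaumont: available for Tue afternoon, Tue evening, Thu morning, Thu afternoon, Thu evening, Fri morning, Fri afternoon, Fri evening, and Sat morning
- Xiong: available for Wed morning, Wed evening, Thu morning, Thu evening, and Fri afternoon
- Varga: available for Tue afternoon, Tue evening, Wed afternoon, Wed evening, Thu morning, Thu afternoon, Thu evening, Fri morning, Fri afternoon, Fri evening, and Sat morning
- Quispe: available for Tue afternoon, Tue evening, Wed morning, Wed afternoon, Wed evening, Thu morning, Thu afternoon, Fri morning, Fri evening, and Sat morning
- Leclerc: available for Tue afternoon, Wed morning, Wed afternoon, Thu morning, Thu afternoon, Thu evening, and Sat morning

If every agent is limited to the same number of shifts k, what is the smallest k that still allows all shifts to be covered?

With 5 agents and 20 worker-slots to fill, someone must work at least ⌈20/5⌉ = 4 shifts, so k ≥ 4.
k = 4 works: Tue afternoon→Varga+Quispe, Tue evening→Beaumont+Varga, Wed morning→Xiong+Quispe, Wed afternoon→Varga, Wed evening→Xiong+Varga, Thu morning→Xiong+Leclerc, Thu afternoon→Quispe+Leclerc, Thu evening→Xiong+Leclerc, Fri morning→Beaumont, Fri afternoon→Beaumont, Fri evening→Beaumont, Sat morning→Quispe+Leclerc.
Loads: Beaumont 4, Xiong 4, Varga 4, Quispe 4, Leclerc 4 — all ≤ 4.

4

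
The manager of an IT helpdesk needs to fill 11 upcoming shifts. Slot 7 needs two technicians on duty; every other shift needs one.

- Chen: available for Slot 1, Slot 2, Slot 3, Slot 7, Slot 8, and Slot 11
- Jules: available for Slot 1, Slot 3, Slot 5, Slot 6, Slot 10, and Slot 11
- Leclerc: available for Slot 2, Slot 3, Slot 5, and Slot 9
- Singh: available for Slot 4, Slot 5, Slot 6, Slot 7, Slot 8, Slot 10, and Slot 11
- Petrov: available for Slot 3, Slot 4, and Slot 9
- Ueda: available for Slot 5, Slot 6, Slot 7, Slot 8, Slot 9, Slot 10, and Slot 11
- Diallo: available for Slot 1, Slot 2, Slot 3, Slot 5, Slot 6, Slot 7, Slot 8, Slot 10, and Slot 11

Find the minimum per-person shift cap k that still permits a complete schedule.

With 7 technicians and 12 worker-slots to fill, someone must work at least ⌈12/7⌉ = 2 shifts, so k ≥ 2.
k = 2 works: Slot 1→Chen, Slot 2→Chen, Slot 3→Leclerc, Slot 4→Singh, Slot 5→Ueda, Slot 6→Jules, Slot 7→Ueda+Diallo, Slot 8→Singh, Slot 9→Leclerc, Slot 10→Jules, Slot 11→Diallo.
Loads: Chen 2, Jules 2, Leclerc 2, Singh 2, Petrov 0, Ueda 2, Diallo 2 — all ≤ 2.

2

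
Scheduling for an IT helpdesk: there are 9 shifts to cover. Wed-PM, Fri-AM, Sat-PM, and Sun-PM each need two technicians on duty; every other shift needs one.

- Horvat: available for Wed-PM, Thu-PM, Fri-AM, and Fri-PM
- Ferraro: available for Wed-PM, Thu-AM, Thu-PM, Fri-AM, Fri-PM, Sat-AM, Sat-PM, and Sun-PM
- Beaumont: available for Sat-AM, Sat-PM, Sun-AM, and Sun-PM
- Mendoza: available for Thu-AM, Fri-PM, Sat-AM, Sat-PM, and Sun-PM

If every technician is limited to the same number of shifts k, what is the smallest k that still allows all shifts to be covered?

4

With 4 technicians and 13 worker-slots to fill, someone must work at least ⌈13/4⌉ = 4 shifts, so k ≥ 4.
k = 4 works: Wed-PM→Horvat+Ferraro, Thu-AM→Ferraro, Thu-PM→Horvat, Fri-AM→Horvat+Ferraro, Fri-PM→Horvat, Sat-AM→Ferraro, Sat-PM→Beaumont+Mendoza, Sun-AM→Beaumont, Sun-PM→Beaumont+Mendoza.
Loads: Horvat 4, Ferraro 4, Beaumont 3, Mendoza 2 — all ≤ 4.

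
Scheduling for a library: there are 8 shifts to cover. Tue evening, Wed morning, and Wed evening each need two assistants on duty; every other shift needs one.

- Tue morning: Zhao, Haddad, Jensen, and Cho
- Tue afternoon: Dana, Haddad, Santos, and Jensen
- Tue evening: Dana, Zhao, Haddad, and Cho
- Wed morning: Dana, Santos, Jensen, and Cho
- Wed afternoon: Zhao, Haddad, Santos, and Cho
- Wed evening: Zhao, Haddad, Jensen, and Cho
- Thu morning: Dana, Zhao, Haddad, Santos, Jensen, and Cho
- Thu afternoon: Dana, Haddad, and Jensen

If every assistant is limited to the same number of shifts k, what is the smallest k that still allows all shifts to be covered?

With 6 assistants and 11 worker-slots to fill, someone must work at least ⌈11/6⌉ = 2 shifts, so k ≥ 2.
k = 2 works: Tue morning→Zhao, Tue afternoon→Dana, Tue evening→Haddad+Cho, Wed morning→Santos+Jensen, Wed afternoon→Zhao, Wed evening→Haddad+Jensen, Thu morning→Santos, Thu afternoon→Dana.
Loads: Dana 2, Zhao 2, Haddad 2, Santos 2, Jensen 2, Cho 1 — all ≤ 2.

2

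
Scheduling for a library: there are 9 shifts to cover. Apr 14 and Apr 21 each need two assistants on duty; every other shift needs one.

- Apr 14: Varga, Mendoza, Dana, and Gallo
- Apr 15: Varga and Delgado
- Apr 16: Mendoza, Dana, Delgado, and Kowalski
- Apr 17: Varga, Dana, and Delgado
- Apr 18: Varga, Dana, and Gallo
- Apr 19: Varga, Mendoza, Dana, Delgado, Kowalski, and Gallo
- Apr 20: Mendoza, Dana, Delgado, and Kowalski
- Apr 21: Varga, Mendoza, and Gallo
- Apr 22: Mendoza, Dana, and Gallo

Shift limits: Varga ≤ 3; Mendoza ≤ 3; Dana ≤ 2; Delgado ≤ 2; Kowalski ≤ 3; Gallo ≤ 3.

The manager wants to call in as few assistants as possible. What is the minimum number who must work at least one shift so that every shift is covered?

4

11 slots to fill and no one can take more than 3, so at least ⌈11/3⌉ = 4 assistants are needed.
Varga, Mendoza, Dana, and Kowalski alone can cover everything: Apr 14→Mendoza+Dana, Apr 15→Varga, Apr 16→Kowalski, Apr 17→Varga, Apr 18→Dana, Apr 19→Kowalski, Apr 20→Kowalski, Apr 21→Varga+Mendoza, Apr 22→Mendoza.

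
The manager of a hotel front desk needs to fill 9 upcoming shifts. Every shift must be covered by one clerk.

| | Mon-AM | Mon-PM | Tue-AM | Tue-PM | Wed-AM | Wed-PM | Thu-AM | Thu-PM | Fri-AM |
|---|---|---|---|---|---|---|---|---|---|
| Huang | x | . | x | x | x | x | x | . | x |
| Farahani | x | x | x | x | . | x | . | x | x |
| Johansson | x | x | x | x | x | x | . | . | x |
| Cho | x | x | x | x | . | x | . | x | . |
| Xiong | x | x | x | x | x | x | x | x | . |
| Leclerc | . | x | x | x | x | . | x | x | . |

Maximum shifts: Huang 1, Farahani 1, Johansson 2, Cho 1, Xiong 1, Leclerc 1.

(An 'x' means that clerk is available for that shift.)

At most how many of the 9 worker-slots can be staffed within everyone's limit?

7

Total capacity across all clerks is 1+1+2+1+1+1 = 7, and 9 slots are needed, so at most 7 can be filled.
An assignment achieving 7: Mon-AM→Johansson, Mon-PM→Xiong, Tue-AM→Leclerc, Wed-AM→Johansson, Thu-AM→Huang, Thu-PM→Cho, Fri-AM→Farahani.
Loads: Huang 1/1, Farahani 1/1, Johansson 2/2, Cho 1/1, Xiong 1/1, Leclerc 1/1.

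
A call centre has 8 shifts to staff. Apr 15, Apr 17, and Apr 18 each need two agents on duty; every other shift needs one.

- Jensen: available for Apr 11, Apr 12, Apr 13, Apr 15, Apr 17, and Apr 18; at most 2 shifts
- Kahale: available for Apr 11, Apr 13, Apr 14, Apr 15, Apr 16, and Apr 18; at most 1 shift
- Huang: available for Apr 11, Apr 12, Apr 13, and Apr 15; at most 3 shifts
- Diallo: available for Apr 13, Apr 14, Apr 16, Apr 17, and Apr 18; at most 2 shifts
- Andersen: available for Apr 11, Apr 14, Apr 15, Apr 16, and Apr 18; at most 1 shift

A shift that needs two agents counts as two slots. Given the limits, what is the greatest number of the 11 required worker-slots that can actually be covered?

9

Total capacity across all agents is 2+1+3+2+1 = 9, and 11 slots are needed, so at most 9 can be filled.
An assignment achieving 9: Apr 11→Huang, Apr 12→Jensen, Apr 13→Huang, Apr 14→Kahale, Apr 15→Huang+Andersen, Apr 16→Diallo, Apr 17→Jensen+Diallo.
Loads: Jensen 2/2, Kahale 1/1, Huang 3/3, Diallo 2/2, Andersen 1/1.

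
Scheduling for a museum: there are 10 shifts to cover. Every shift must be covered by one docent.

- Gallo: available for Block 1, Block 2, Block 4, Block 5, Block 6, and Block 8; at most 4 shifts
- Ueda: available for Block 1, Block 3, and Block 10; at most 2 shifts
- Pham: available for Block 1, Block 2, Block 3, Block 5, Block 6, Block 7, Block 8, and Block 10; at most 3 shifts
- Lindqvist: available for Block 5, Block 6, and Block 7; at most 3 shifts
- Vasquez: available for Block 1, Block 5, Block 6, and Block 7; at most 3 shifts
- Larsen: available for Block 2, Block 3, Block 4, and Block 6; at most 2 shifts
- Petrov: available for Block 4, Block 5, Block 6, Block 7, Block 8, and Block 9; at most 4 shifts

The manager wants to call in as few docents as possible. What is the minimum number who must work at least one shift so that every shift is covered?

3

10 slots to fill and no one can take more than 4, so at least ⌈10/4⌉ = 3 docents are needed.
Gallo, Ueda, and Petrov alone can cover everything: Block 1→Gallo, Block 2→Gallo, Block 3→Ueda, Block 4→Gallo, Block 5→Gallo, Block 6→Petrov, Block 7→Petrov, Block 8→Petrov, Block 9→Petrov, Block 10→Ueda.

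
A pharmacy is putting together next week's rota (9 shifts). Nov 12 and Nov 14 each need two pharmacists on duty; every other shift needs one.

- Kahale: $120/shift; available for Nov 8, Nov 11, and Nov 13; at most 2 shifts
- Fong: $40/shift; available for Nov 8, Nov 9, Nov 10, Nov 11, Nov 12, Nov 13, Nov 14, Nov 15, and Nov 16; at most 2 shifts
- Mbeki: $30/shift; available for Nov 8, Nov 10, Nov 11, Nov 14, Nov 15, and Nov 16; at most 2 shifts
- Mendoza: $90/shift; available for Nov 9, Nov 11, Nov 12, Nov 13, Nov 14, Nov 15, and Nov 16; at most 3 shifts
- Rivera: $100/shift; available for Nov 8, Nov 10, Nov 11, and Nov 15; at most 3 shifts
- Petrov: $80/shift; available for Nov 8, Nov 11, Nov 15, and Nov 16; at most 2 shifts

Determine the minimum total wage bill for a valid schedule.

Nov 12 can only be covered by Fong and Mendoza, so that assignment is forced.
Picking the cheapest available pharmacist for each shift independently would cost $430, but that ignores the shift limits.
An optimal schedule: Nov 8→Petrov, Nov 9→Fong, Nov 10→Mbeki, Nov 11→Rivera, Nov 12→Fong+Mendoza, Nov 13→Mendoza, Nov 14→Mbeki+Mendoza, Nov 15→Rivera, Nov 16→Petrov.
Total: 80 + 40 + 30 + 100 + 40 + 90 + 90 + 30 + 90 + 100 + 80 = $770.

$770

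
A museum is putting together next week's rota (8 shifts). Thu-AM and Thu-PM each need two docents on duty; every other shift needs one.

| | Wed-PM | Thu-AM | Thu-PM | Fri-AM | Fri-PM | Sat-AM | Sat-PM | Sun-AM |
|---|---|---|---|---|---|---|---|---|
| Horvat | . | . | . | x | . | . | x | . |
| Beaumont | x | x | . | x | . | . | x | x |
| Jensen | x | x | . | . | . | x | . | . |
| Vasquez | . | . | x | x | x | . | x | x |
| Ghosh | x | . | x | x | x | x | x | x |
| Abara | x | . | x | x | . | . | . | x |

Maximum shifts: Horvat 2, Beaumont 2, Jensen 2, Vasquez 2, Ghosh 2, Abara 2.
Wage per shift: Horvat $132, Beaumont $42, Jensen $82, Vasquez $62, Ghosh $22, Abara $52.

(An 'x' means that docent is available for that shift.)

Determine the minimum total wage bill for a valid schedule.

Thu-AM can only be covered by Beaumont and Jensen, so that assignment is forced.
Picking the cheapest available docent for each shift independently would cost $330, but that ignores the shift limits.
An optimal schedule: Wed-PM→Jensen, Thu-AM→Beaumont+Jensen, Thu-PM→Abara+Vasquez, Fri-AM→Vasquez, Fri-PM→Ghosh, Sat-AM→Ghosh, Sat-PM→Beaumont, Sun-AM→Abara.
Total: 82 + 42 + 82 + 52 + 62 + 62 + 22 + 22 + 42 + 52 = $520.

$520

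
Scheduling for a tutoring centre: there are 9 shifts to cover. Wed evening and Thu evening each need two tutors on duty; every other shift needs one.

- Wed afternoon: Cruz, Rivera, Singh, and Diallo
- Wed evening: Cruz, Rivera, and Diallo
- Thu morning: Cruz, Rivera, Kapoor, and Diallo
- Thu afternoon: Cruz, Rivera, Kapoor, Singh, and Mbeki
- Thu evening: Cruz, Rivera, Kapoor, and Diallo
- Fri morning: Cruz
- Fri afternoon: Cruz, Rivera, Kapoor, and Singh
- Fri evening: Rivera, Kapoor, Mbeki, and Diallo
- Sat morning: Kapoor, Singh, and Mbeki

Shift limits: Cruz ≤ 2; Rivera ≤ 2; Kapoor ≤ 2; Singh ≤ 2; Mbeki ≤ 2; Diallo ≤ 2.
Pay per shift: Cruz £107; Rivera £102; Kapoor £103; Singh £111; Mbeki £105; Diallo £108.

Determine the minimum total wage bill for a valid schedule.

Fri morning can only be covered by Cruz, so that assignment is forced.
Picking the cheapest available tutor for each shift independently would cost £1134, but that ignores the shift limits.
An optimal schedule: Wed afternoon→Rivera, Wed evening→Rivera+Cruz, Thu morning→Diallo, Thu afternoon→Mbeki, Thu evening→Kapoor+Diallo, Fri morning→Cruz, Fri afternoon→Singh, Fri evening→Mbeki, Sat morning→Kapoor.
Total: 102 + 102 + 107 + 108 + 105 + 103 + 108 + 107 + 111 + 105 + 103 = £1161.

£1161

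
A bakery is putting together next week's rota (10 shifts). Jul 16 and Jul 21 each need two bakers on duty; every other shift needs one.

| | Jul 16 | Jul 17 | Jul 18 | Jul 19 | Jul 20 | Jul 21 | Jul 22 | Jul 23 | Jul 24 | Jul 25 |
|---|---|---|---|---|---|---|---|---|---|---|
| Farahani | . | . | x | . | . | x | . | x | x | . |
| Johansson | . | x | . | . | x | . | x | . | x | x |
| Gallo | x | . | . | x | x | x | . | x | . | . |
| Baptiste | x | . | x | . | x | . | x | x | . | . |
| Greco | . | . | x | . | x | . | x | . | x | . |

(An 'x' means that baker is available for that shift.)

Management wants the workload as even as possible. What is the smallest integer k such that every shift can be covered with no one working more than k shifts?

With 5 bakers and 12 worker-slots to fill, someone must work at least ⌈12/5⌉ = 3 shifts, so k ≥ 3.
k = 3 works: Jul 16→Gallo+Baptiste, Jul 17→Johansson, Jul 18→Farahani, Jul 19→Gallo, Jul 20→Baptiste, Jul 21→Farahani+Gallo, Jul 22→Johansson, Jul 23→Farahani, Jul 24→Greco, Jul 25→Johansson.
Loads: Farahani 3, Johansson 3, Gallo 3, Baptiste 2, Greco 1 — all ≤ 3.

3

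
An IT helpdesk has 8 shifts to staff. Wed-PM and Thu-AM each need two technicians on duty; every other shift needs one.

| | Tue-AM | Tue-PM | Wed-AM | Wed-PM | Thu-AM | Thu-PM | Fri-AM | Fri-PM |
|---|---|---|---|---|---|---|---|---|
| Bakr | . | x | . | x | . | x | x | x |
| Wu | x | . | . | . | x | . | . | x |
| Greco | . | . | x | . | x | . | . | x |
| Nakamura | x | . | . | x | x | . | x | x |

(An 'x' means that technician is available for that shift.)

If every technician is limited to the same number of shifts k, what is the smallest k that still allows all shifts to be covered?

3

With 4 technicians and 10 worker-slots to fill, someone must work at least ⌈10/4⌉ = 3 shifts, so k ≥ 3.
k = 3 works: Tue-AM→Wu, Tue-PM→Bakr, Wed-AM→Greco, Wed-PM→Bakr+Nakamura, Thu-AM→Wu+Greco, Thu-PM→Bakr, Fri-AM→Nakamura, Fri-PM→Wu.
Loads: Bakr 3, Wu 3, Greco 2, Nakamura 2 — all ≤ 3.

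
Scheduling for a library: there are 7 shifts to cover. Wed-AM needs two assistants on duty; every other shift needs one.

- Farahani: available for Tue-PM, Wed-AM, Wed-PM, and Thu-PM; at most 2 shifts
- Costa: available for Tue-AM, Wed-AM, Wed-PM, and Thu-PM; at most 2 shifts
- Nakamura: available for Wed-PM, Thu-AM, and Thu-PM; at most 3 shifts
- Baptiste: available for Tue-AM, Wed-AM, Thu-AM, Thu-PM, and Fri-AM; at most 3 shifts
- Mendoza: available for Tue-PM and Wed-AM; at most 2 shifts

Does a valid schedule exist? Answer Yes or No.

Fri-AM can only be covered by Baptiste, so that assignment is forced.
One valid schedule: Tue-AM→Costa, Tue-PM→Farahani, Wed-AM→Baptiste+Mendoza, Wed-PM→Farahani, Thu-AM→Nakamura, Thu-PM→Costa, Fri-AM→Baptiste.
Loads: Farahani 2/2, Costa 2/2, Nakamura 1/3, Baptiste 2/3, Mendoza 1/2 — all within limits.

Yes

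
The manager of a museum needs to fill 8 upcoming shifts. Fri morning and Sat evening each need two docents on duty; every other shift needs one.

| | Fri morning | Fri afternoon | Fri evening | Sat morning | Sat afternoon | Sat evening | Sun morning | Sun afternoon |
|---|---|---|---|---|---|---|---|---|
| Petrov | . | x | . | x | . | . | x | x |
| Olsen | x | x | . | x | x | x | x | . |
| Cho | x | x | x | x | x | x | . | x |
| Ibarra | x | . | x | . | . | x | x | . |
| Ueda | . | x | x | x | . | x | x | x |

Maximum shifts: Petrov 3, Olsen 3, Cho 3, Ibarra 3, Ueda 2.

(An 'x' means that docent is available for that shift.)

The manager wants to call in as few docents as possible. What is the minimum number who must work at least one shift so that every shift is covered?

10 slots to fill and no one can take more than 3, so at least ⌈10/3⌉ = 4 docents are needed.
Petrov, Olsen, Cho, and Ibarra alone can cover everything: Fri morning→Olsen+Cho, Fri afternoon→Petrov, Fri evening→Cho, Sat morning→Petrov, Sat afternoon→Olsen, Sat evening→Olsen+Cho, Sun morning→Ibarra, Sun afternoon→Petrov.

4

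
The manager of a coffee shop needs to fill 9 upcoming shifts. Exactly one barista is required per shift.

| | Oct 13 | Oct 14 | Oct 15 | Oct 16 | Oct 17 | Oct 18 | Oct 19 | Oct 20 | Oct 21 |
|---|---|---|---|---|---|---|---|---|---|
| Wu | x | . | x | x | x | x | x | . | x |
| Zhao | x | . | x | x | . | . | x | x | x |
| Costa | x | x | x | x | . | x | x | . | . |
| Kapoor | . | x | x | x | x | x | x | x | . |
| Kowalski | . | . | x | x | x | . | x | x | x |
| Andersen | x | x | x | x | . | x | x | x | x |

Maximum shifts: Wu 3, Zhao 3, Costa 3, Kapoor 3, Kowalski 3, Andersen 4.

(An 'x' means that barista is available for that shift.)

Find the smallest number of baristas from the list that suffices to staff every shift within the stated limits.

9 slots to fill and no one can take more than 4, so at least ⌈9/4⌉ = 3 baristas are needed.
Wu, Zhao, and Costa alone can cover everything: Oct 13→Zhao, Oct 14→Costa, Oct 15→Zhao, Oct 16→Costa, Oct 17→Wu, Oct 18→Wu, Oct 19→Costa, Oct 20→Zhao, Oct 21→Wu.

3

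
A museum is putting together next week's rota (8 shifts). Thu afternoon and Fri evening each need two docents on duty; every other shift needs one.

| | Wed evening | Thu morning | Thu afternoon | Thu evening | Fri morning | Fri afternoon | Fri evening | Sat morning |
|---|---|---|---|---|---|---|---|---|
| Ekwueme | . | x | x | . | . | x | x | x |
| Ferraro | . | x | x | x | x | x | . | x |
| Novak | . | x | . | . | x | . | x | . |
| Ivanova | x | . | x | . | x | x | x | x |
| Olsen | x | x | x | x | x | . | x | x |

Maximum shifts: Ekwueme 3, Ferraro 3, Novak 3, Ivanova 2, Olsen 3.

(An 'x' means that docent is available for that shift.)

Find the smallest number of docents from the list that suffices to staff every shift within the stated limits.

10 slots to fill and no one can take more than 3, so at least ⌈10/3⌉ = 4 docents are needed.
Ekwueme, Ferraro, Novak, and Ivanova alone can cover everything: Wed evening→Ivanova, Thu morning→Ekwueme, Thu afternoon→Ekwueme+Ferraro, Thu evening→Ferraro, Fri morning→Novak, Fri afternoon→Ekwueme, Fri evening→Novak+Ivanova, Sat morning→Ferraro.

4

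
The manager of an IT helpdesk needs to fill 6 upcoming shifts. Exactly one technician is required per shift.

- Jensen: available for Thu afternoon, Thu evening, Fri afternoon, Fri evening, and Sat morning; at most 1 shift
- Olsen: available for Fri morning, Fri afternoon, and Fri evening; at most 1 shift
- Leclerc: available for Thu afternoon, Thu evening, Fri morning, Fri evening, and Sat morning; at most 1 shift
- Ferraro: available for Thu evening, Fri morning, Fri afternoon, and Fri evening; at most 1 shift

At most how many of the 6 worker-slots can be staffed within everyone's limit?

4

Total capacity across all technicians is 1+1+1+1 = 4, and 6 slots are needed, so at most 4 can be filled.
An assignment achieving 4: Thu afternoon→Jensen, Thu evening→Ferraro, Fri morning→Olsen, Sat morning→Leclerc.
Loads: Jensen 1/1, Olsen 1/1, Leclerc 1/1, Ferraro 1/1.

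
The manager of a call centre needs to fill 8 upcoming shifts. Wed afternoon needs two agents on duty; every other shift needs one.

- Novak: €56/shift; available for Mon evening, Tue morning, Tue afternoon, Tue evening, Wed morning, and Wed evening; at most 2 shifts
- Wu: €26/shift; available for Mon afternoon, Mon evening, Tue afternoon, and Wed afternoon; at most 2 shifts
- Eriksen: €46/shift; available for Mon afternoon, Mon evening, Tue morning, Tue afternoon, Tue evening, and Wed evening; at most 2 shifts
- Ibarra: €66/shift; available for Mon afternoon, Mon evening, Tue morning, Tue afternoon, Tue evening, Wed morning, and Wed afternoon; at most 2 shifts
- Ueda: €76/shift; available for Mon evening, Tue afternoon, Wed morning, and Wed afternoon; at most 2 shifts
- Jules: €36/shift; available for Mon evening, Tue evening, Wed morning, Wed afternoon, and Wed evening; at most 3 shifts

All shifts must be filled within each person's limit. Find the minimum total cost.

€364

Picking the cheapest available agent for each shift independently would cost €294, but that ignores the shift limits.
An optimal schedule: Mon afternoon→Wu, Mon evening→Novak, Tue morning→Eriksen, Tue afternoon→Eriksen, Tue evening→Jules, Wed morning→Novak, Wed afternoon→Wu+Jules, Wed evening→Jules.
Total: 26 + 56 + 46 + 46 + 36 + 56 + 26 + 36 + 36 = €364.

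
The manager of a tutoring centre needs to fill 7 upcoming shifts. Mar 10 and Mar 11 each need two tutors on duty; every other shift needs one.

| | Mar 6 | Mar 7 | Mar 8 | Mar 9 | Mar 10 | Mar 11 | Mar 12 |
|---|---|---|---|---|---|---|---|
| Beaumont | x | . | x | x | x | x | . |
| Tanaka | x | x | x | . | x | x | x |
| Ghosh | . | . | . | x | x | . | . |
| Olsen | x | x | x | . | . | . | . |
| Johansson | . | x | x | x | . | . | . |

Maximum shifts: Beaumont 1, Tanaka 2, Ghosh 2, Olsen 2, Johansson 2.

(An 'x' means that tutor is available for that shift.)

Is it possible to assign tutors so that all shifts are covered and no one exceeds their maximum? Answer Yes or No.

Total capacity is 9 and 9 slots are needed, so capacity alone doesn't rule it out.
Shifts {Mar 10, Mar 11, Mar 12} need 5 worker-slots in total, but the tutors available for any of those shifts (Beaumont, Tanaka, and Ghosh) can supply at most 4 among them. So no valid schedule exists.

No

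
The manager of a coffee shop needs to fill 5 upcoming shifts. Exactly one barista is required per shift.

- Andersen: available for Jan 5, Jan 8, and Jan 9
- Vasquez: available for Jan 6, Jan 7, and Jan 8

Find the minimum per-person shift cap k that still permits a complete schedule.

With 2 baristas and 5 worker-slots to fill, someone must work at least ⌈5/2⌉ = 3 shifts, so k ≥ 3.
k = 3 works: Jan 5→Andersen, Jan 6→Vasquez, Jan 7→Vasquez, Jan 8→Andersen, Jan 9→Andersen.
Loads: Andersen 3, Vasquez 2 — all ≤ 3.

3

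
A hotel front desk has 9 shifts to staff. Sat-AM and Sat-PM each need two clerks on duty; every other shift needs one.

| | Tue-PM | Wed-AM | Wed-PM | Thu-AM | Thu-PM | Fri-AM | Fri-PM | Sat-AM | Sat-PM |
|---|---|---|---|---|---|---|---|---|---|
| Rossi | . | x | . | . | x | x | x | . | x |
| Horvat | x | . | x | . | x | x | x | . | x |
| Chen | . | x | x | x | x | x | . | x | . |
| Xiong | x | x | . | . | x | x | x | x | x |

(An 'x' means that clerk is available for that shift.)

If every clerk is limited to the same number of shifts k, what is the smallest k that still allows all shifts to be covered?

With 4 clerks and 11 worker-slots to fill, someone must work at least ⌈11/4⌉ = 3 shifts, so k ≥ 3.
k = 3 works: Tue-PM→Horvat, Wed-AM→Rossi, Wed-PM→Horvat, Thu-AM→Chen, Thu-PM→Chen, Fri-AM→Xiong, Fri-PM→Rossi, Sat-AM→Chen+Xiong, Sat-PM→Rossi+Horvat.
Loads: Rossi 3, Horvat 3, Chen 3, Xiong 2 — all ≤ 3.

3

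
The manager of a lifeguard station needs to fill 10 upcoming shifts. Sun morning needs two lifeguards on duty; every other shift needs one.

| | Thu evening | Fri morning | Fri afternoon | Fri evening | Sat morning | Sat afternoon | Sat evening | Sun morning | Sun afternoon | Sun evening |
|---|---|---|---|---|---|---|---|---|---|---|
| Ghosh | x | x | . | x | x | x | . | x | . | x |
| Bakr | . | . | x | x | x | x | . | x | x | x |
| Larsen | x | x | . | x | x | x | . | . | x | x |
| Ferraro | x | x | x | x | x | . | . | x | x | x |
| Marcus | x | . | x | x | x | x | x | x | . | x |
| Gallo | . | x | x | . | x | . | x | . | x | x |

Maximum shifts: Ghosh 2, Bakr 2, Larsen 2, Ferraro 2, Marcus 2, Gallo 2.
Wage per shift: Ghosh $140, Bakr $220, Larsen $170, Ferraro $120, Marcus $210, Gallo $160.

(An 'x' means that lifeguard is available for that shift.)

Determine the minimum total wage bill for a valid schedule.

$1820

Picking the cheapest available lifeguard for each shift independently would cost $1400, but that ignores the shift limits.
An optimal schedule: Thu evening→Ferraro, Fri morning→Ferraro, Fri afternoon→Gallo, Fri evening→Ghosh, Sat morning→Larsen, Sat afternoon→Ghosh, Sat evening→Gallo, Sun morning→Marcus+Bakr, Sun afternoon→Larsen, Sun evening→Marcus.
Total: 120 + 120 + 160 + 140 + 170 + 140 + 160 + 210 + 220 + 170 + 210 = $1820.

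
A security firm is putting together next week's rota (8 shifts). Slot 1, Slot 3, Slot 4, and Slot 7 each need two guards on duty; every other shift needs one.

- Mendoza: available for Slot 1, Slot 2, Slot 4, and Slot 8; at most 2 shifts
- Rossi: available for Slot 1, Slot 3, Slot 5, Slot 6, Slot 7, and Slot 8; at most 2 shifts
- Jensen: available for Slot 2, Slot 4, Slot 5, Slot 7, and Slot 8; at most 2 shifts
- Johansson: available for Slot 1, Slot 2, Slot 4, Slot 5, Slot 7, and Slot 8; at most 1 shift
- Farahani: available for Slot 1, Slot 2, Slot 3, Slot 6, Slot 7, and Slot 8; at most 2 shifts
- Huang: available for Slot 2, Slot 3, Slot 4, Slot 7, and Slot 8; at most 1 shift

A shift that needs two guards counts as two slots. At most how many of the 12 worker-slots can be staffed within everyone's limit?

10

Total capacity across all guards is 2+2+2+1+2+1 = 10, and 12 slots are needed, so at most 10 can be filled.
An assignment achieving 10: Slot 1→Mendoza+Johansson, Slot 2→Farahani, Slot 3→Rossi+Farahani, Slot 4→Mendoza+Jensen, Slot 5→Jensen, Slot 6→Rossi, Slot 7→Huang.
Loads: Mendoza 2/2, Rossi 2/2, Jensen 2/2, Johansson 1/1, Farahani 2/2, Huang 1/1.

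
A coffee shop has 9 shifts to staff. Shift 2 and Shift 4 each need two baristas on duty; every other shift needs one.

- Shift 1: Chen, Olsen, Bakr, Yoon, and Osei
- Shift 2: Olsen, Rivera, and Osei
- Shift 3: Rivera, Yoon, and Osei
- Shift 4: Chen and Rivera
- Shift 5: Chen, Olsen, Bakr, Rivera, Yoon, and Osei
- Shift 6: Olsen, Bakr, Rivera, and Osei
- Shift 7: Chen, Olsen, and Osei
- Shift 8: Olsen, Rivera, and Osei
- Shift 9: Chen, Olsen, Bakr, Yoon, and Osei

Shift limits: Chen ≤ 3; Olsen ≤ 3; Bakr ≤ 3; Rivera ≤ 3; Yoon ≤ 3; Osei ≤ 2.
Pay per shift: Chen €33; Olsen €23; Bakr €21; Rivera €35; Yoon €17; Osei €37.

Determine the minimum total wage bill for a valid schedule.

€265

Shift 4 can only be covered by Chen and Rivera, so that assignment is forced.
Picking the cheapest available barista for each shift independently would cost €261, but that ignores the shift limits.
An optimal schedule: Shift 1→Yoon, Shift 2→Olsen+Rivera, Shift 3→Yoon, Shift 4→Chen+Rivera, Shift 5→Bakr, Shift 6→Bakr, Shift 7→Olsen, Shift 8→Olsen, Shift 9→Yoon.
Total: 17 + 23 + 35 + 17 + 33 + 35 + 21 + 21 + 23 + 23 + 17 = €265.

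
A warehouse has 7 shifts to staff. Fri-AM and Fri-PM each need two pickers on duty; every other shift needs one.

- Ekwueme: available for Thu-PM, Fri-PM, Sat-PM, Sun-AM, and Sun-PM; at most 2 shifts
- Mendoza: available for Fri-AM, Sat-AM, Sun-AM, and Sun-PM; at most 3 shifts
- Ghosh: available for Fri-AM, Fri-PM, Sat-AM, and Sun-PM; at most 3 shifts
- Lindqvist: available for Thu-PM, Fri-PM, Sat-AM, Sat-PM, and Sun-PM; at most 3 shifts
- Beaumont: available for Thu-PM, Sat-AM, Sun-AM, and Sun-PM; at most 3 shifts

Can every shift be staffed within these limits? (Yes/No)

Fri-AM can only be covered by Mendoza and Ghosh, so that assignment is forced.
One valid schedule: Thu-PM→Ekwueme, Fri-AM→Mendoza+Ghosh, Fri-PM→Ghosh+Lindqvist, Sat-AM→Mendoza, Sat-PM→Ekwueme, Sun-AM→Mendoza, Sun-PM→Ghosh.
Loads: Ekwueme 2/2, Mendoza 3/3, Ghosh 3/3, Lindqvist 1/3, Beaumont 0/3 — all within limits.

Yes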